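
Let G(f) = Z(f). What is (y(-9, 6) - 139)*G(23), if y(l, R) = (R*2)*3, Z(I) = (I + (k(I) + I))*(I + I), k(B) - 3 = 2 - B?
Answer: -132664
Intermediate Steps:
k(B) = 5 - B (k(B) = 3 + (2 - B) = 5 - B)
Z(I) = 2*I*(5 + I) (Z(I) = (I + ((5 - I) + I))*(I + I) = (I + 5)*(2*I) = (5 + I)*(2*I) = 2*I*(5 + I))
G(f) = 2*f*(5 + f)
y(l, R) = 6*R (y(l, R) = (2*R)*3 = 6*R)
(y(-9, 6) - 139)*G(23) = (6*6 - 139)*(2*23*(5 + 23)) = (36 - 139)*(2*23*28) = -103*1288 = -132664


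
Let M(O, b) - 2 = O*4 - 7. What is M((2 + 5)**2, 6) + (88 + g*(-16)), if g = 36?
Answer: -297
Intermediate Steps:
M(O, b) = -5 + 4*O (M(O, b) = 2 + (O*4 - 7) = 2 + (4*O - 7) = 2 + (-7 + 4*O) = -5 + 4*O)
M((2 + 5)**2, 6) + (88 + g*(-16)) = (-5 + 4*(2 + 5)**2) + (88 + 36*(-16)) = (-5 + 4*7**2) + (88 - 576) = (-5 + 4*49) - 488 = (-5 + 196) - 488 = 191 - 488 = -297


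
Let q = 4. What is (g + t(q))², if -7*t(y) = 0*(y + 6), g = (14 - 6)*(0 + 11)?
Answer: 7744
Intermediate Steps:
g = 88 (g = 8*11 = 88)
t(y) = 0 (t(y) = -0*(y + 6) = -0*(6 + y) = -⅐*0 = 0)
(g + t(q))² = (88 + 0)² = 88² = 7744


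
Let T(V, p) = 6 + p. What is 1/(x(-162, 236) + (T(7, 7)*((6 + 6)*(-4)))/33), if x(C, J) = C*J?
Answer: -11/420760 ≈ -2.6143e-5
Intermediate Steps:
1/(x(-162, 236) + (T(7, 7)*((6 + 6)*(-4)))/33) = 1/(-162*236 + ((6 + 7)*((6 + 6)*(-4)))/33) = 1/(-38232 + (13*(12*(-4)))*(1/33)) = 1/(-38232 + (13*(-48))*(1/33)) = 1/(-38232 - 624*1/33) = 1/(-38232 - 208/11) = 1/(-420760/11) = -11/420760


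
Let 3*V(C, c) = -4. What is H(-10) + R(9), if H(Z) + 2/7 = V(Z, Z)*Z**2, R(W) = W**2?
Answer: -1105/21 ≈ -52.619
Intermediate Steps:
V(C, c) = -4/3 (V(C, c) = (1/3)*(-4) = -4/3)
H(Z) = -2/7 - 4*Z**2/3
H(-10) + R(9) = (-2/7 - 4/3*(-10)**2) + 9**2 = (-2/7 - 4/3*100) + 81 = (-2/7 - 400/3) + 81 = -2806/21 + 81 = -1105/21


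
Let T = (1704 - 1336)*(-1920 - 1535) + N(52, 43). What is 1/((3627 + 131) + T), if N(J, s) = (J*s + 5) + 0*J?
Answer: -1/1265441 ≈ -7.9024e-7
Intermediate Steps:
N(J, s) = 5 + J*s (N(J, s) = (5 + J*s) + 0 = 5 + J*s)
T = -1269199 (T = (1704 - 1336)*(-1920 - 1535) + (5 + 52*43) = 368*(-3455) + (5 + 2236) = -1271440 + 2241 = -1269199)
1/((3627 + 131) + T) = 1/((3627 + 131) - 1269199) = 1/(3758 - 1269199) = 1/(-1265441) = -1/1265441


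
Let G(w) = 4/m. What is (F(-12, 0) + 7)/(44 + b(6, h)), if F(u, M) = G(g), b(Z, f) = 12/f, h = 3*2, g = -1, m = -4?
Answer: 3/23 ≈ 0.13043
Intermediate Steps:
G(w) = -1 (G(w) = 4/(-4) = 4*(-¼) = -1)
h = 6
F(u, M) = -1
(F(-12, 0) + 7)/(44 + b(6, h)) = (-1 + 7)/(44 + 12/6) = 6/(44 + 12*(⅙)) = 6/(44 + 2) = 6/46 = 6*(1/46) = 3/23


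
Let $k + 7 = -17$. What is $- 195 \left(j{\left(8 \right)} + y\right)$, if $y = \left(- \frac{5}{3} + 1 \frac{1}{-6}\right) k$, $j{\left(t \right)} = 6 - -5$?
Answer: $-10725$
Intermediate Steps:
$k = -24$ ($k = -7 - 17 = -24$)
$j{\left(t \right)} = 11$ ($j{\left(t \right)} = 6 + 5 = 11$)
$y = 44$ ($y = \left(- \frac{5}{3} + 1 \frac{1}{-6}\right) \left(-24\right) = \left(\left(-5\right) \frac{1}{3} + 1 \left(- \frac{1}{6}\right)\right) \left(-24\right) = \left(- \frac{5}{3} - \frac{1}{6}\right) \left(-24\right) = \left(- \frac{11}{6}\right) \left(-24\right) = 44$)
$- 195 \left(j{\left(8 \right)} + y\right) = - 195 \left(11 + 44\right) = \left(-195\right) 55 = -10725$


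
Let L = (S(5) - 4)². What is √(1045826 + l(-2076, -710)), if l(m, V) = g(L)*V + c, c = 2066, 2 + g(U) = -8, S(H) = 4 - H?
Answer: 4*√65937 ≈ 1027.1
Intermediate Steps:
L = 25 (L = ((4 - 1*5) - 4)² = ((4 - 5) - 4)² = (-1 - 4)² = (-5)² = 25)
g(U) = -10 (g(U) = -2 - 8 = -10)
l(m, V) = 2066 - 10*V (l(m, V) = -10*V + 2066 = 2066 - 10*V)
√(1045826 + l(-2076, -710)) = √(1045826 + (2066 - 10*(-710))) = √(1045826 + (2066 + 7100)) = √(1045826 + 9166) = √1054992 = 4*√65937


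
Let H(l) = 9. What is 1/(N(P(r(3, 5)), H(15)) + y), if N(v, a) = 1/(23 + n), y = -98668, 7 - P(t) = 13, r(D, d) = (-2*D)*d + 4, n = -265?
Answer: -242/23877657 ≈ -1.0135e-5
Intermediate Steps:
r(D, d) = 4 - 2*D*d (r(D, d) = -2*D*d + 4 = 4 - 2*D*d)
P(t) = -6 (P(t) = 7 - 1*13 = 7 - 13 = -6)
N(v, a) = -1/242 (N(v, a) = 1/(23 - 265) = 1/(-242) = -1/242)
1/(N(P(r(3, 5)), H(15)) + y) = 1/(-1/242 - 98668) = 1/(-23877657/242) = -242/23877657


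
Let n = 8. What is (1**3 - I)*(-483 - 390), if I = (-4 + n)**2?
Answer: 13095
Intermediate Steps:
I = 16 (I = (-4 + 8)**2 = 4**2 = 16)
(1**3 - I)*(-483 - 390) = (1**3 - 1*16)*(-483 - 390) = (1 - 16)*(-873) = -15*(-873) = 13095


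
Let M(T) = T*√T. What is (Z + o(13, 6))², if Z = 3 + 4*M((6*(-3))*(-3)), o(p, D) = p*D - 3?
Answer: 2525508 + 101088*√6 ≈ 2.7731e+6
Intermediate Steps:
o(p, D) = -3 + D*p (o(p, D) = D*p - 3 = -3 + D*p)
M(T) = T^(3/2)
Z = 3 + 648*√6 (Z = 3 + 4*((6*(-3))*(-3))^(3/2) = 3 + 4*(-18*(-3))^(3/2) = 3 + 4*54^(3/2) = 3 + 4*(162*√6) = 3 + 648*√6 ≈ 1590.3)
(Z + o(13, 6))² = ((3 + 648*√6) + (-3 + 6*13))² = ((3 + 648*√6) + (-3 + 78))² = ((3 + 648*√6) + 75)² = (78 + 648*√6)²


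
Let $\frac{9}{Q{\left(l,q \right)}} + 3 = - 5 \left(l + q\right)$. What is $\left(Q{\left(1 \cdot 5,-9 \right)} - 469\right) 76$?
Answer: $- \frac{605264}{17} \approx -35604.0$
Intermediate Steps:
$Q{\left(l,q \right)} = \frac{9}{-3 - 5 l - 5 q}$ ($Q{\left(l,q \right)} = \frac{9}{-3 - 5 \left(l + q\right)} = \frac{9}{-3 - \left(5 l + 5 q\right)} = \frac{9}{-3 - 5 l - 5 q}$)
$\left(Q{\left(1 \cdot 5,-9 \right)} - 469\right) 76 = \left(- \frac{9}{3 + 5 \cdot 1 \cdot 5 + 5 \left(-9\right)} - 469\right) 76 = \left(- \frac{9}{3 + 5 \cdot 5 - 45} - 469\right) 76 = \left(- \frac{9}{3 + 25 - 45} - 469\right) 76 = \left(- \frac{9}{-17} - 469\right) 76 = \left(\left(-9\right) \left(- \frac{1}{17}\right) - 469\right) 76 = \left(\frac{9}{17} - 469\right) 76 = \left(- \frac{7964}{17}\right) 76 = - \frac{605264}{17}$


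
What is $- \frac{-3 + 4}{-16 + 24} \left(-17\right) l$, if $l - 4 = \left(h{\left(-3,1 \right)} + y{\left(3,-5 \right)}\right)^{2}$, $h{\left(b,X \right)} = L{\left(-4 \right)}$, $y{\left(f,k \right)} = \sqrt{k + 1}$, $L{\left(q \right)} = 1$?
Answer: $\frac{17}{8} + \frac{17 i}{2} \approx 2.125 + 8.5 i$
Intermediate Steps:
$y{\left(f,k \right)} = \sqrt{1 + k}$
$h{\left(b,X \right)} = 1$
$l = 4 + \left(1 + 2 i\right)^{2}$ ($l = 4 + \left(1 + \sqrt{1 - 5}\right)^{2} = 4 + \left(1 + \sqrt{-4}\right)^{2} = 4 + \left(1 + 2 i\right)^{2} \approx 1.0 + 4.0 i$)
$- \frac{-3 + 4}{-16 + 24} \left(-17\right) l = - \frac{-3 + 4}{-16 + 24} \left(-17\right) \left(1 + 4 i\right) = - 1 \cdot \frac{1}{8} \left(-17\right) \left(1 + 4 i\right) = - \frac{1}{8} \left(-17\right) \left(1 + 4 i\right) = - \frac{\left(-17\right) \left(1 + 4 i\right)}{8} = - (- \frac{17}{8} - \frac{17 i}{2}) = \frac{17}{8} + \frac{17 i}{2}$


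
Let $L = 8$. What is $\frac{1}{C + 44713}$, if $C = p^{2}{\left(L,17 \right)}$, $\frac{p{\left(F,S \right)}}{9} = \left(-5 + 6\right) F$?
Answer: $\frac{1}{49897} \approx 2.0041 \cdot 10^{-5}$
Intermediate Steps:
$p{\left(F,S \right)} = 9 F$ ($p{\left(F,S \right)} = 9 \left(-5 + 6\right) F = 9 \cdot 1 F = 9 F$)
$C = 5184$ ($C = \left(9 \cdot 8\right)^{2} = 72^{2} = 5184$)
$\frac{1}{C + 44713} = \frac{1}{5184 + 44713} = \frac{1}{49897}$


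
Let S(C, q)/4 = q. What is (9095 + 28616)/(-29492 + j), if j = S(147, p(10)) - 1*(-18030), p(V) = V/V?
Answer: -37711/11458 ≈ -3.2912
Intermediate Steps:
p(V) = 1
S(C, q) = 4*q
j = 18034 (j = 4*1 - 1*(-18030) = 4 + 18030 = 18034)
(9095 + 28616)/(-29492 + j) = (9095 + 28616)/(-29492 + 18034) = 37711/(-11458) = 37711*(-1/11458) = -37711/11458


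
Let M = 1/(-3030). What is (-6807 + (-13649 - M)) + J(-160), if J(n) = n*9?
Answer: -66344879/3030 ≈ -21896.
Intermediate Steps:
J(n) = 9*n
M = -1/3030 ≈ -0.00033003
(-6807 + (-13649 - M)) + J(-160) = (-6807 + (-13649 - 1*(-1/3030))) + 9*(-160) = (-6807 + (-13649 + 1/3030)) - 1440 = (-6807 - 41356469/3030) - 1440 = -61981679/3030 - 1440 = -66344879/3030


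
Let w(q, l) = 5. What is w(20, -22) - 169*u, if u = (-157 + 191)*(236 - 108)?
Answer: -735483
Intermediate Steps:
u = 4352 (u = 34*128 = 4352)
w(20, -22) - 169*u = 5 - 169*4352 = 5 - 735488 = -735483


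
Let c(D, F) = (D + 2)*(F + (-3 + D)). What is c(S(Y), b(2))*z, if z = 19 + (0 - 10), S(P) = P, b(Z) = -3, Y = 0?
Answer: -108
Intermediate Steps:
c(D, F) = (2 + D)*(-3 + D + F)
z = 9 (z = 19 - 10 = 9)
c(S(Y), b(2))*z = (-6 + 0² - 1*0 + 2*(-3) + 0*(-3))*9 = (-6 + 0 + 0 - 6 + 0)*9 = -12*9 = -108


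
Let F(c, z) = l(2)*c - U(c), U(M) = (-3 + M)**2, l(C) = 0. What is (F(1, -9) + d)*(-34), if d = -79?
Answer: 2822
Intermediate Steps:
F(c, z) = -(-3 + c)**2 (F(c, z) = 0*c - (-3 + c)**2 = 0 - (-3 + c)**2 = -(-3 + c)**2)
(F(1, -9) + d)*(-34) = (-(-3 + 1)**2 - 79)*(-34) = (-1*(-2)**2 - 79)*(-34) = (-1*4 - 79)*(-34) = (-4 - 79)*(-34) = -83*(-34) = 2822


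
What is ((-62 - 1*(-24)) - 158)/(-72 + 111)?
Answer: -196/39 ≈ -5.0256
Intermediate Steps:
((-62 - 1*(-24)) - 158)/(-72 + 111) = ((-62 + 24) - 158)/39 = (-38 - 158)/39 = (1/39)*(-196) = -196/39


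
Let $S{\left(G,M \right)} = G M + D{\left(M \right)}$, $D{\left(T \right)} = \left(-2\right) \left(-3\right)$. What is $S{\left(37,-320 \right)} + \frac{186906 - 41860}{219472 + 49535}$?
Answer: $- \frac{3183283792}{269007} \approx -11833.0$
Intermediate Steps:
$D{\left(T \right)} = 6$
$S{\left(G,M \right)} = 6 + G M$ ($S{\left(G,M \right)} = G M + 6 = 6 + G M$)
$S{\left(37,-320 \right)} + \frac{186906 - 41860}{219472 + 49535} = \left(6 + 37 \left(-320\right)\right) + \frac{186906 - 41860}{219472 + 49535} = \left(6 - 11840\right) + \frac{145046}{269007} = -11834 + 145046 \cdot \frac{1}{269007} = -11834 + \frac{145046}{269007} = - \frac{3183283792}{269007}$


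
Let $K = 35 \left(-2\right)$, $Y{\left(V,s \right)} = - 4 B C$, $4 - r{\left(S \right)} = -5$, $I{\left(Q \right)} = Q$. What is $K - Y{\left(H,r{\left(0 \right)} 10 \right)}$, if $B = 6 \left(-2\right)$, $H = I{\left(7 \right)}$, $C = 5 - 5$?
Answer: $-70$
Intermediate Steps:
$C = 0$
$r{\left(S \right)} = 9$ ($r{\left(S \right)} = 4 - -5 = 4 + 5 = 9$)
$H = 7$
$B = -12$
$Y{\left(V,s \right)} = 0$ ($Y{\left(V,s \right)} = \left(-4\right) \left(-12\right) 0 = 48 \cdot 0 = 0$)
$K = -70$
$K - Y{\left(H,r{\left(0 \right)} 10 \right)} = -70 - 0 = -70 + 0 = -70$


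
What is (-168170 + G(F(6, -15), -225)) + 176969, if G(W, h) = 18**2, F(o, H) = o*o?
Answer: 9123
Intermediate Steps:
F(o, H) = o**2
G(W, h) = 324
(-168170 + G(F(6, -15), -225)) + 176969 = (-168170 + 324) + 176969 = -167846 + 176969 = 9123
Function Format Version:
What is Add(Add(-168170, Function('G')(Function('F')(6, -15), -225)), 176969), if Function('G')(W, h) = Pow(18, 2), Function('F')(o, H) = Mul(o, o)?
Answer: 9123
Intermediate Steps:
Function('F')(o, H) = Pow(o, 2)
Function('G')(W, h) = 324
Add(Add(-168170, Function('G')(Function('F')(6, -15), -225)), 176969) = Add(Add(-168170, 324), 176969) = Add(-167846, 176969) = 9123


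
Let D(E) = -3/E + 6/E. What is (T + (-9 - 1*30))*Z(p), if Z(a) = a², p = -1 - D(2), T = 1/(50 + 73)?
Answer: -29975/123 ≈ -243.70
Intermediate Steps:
D(E) = 3/E
T = 1/123 ≈ 0.0081301
p = -5/2 (p = -1 - 3/2 = -5/2 ≈ -2.5000)
(T + (-9 - 1*30))*Z(p) = (1/123 + (-9 - 1*30))*(-5/2)² = (1/123 + (-9 - 30))*(25/4) = (1/123 - 39)*(25/4) = -4796/123*25/4 = -29975/123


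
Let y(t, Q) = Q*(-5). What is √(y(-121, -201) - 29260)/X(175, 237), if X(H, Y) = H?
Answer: I*√28255/175 ≈ 0.96053*I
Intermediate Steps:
y(t, Q) = -5*Q
√(y(-121, -201) - 29260)/X(175, 237) = √(-5*(-201) - 29260)/175 = √(1005 - 29260)*(1/175) = √(-28255)*(1/175) = (I*√28255)*(1/175) = I*√28255/175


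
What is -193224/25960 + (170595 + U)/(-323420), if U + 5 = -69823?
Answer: -325542087/41979916 ≈ -7.7547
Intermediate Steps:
U = -69828 (U = -5 - 69823 = -69828)
-193224/25960 + (170595 + U)/(-323420) = -193224/25960 + (170595 - 69828)/(-323420) = -193224*1/25960 + 100767*(-1/323420) = -24153/3245 - 100767/323420 = -325542087/41979916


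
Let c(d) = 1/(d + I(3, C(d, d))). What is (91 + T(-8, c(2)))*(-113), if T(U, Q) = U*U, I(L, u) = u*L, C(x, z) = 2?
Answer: -17515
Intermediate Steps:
I(L, u) = L*u
c(d) = 1/(6 + d) (c(d) = 1/(d + 3*2) = 1/(d + 6) = 1/(6 + d))
T(U, Q) = U**2
(91 + T(-8, c(2)))*(-113) = (91 + (-8)**2)*(-113) = (91 + 64)*(-113) = 155*(-113) = -17515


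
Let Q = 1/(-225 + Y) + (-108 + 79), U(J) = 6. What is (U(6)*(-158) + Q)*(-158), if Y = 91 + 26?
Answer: 8335843/54 ≈ 1.5437e+5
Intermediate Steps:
Y = 117
Q = -3133/108 (Q = 1/(-225 + 117) + (-108 + 79) = 1/(-108) - 29 = -1/108 - 29 = -3133/108 ≈ -29.009)
(U(6)*(-158) + Q)*(-158) = (6*(-158) - 3133/108)*(-158) = (-948 - 3133/108)*(-158) = -105517/108*(-158) = 8335843/54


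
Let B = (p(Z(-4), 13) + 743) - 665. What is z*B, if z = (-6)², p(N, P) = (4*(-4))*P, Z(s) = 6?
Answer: -4680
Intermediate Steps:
p(N, P) = -16*P
B = -130 (B = (-16*13 + 743) - 665 = (-208 + 743) - 665 = 535 - 665 = -130)
z = 36
z*B = 36*(-130) = -4680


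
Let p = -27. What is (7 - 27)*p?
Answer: 540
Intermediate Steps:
(7 - 27)*p = (7 - 27)*(-27) = -20*(-27) = 540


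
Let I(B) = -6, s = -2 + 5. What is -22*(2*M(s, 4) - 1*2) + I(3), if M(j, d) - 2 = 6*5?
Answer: -1370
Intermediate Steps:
s = 3
M(j, d) = 32 (M(j, d) = 2 + 6*5 = 2 + 30 = 32)
-22*(2*M(s, 4) - 1*2) + I(3) = -22*(2*32 - 1*2) - 6 = -22*(64 - 2) - 6 = -22*62 - 6 = -1364 - 6 = -1370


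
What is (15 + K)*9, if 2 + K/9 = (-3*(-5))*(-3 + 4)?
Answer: 1188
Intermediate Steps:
K = 117 (K = -18 + 9*((-3*(-5))*(-3 + 4)) = -18 + 9*(15*1) = -18 + 9*15 = -18 + 135 = 117)
(15 + K)*9 = (15 + 117)*9 = 132*9 = 1188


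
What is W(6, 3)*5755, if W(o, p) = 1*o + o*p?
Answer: 138120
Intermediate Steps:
W(o, p) = o + o*p
W(6, 3)*5755 = (6*(1 + 3))*5755 = (6*4)*5755 = 24*5755 = 138120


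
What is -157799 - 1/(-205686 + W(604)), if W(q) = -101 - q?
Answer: -32568293408/206391 ≈ -1.5780e+5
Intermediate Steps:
-157799 - 1/(-205686 + W(604)) = -157799 - 1/(-205686 + (-101 - 1*604)) = -157799 - 1/(-205686 + (-101 - 604)) = -157799 - 1/(-205686 - 705) = -157799 - 1/(-206391) = -157799 - 1*(-1/206391) = -157799 + 1/206391 = -32568293408/206391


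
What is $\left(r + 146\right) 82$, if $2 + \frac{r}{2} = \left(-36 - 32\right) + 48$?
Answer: $8364$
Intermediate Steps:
$r = -44$ ($r = -4 + 2 \left(\left(-36 - 32\right) + 48\right) = -4 + 2 \left(-68 + 48\right) = -4 + 2 \left(-20\right) = -4 - 40 = -44$)
$\left(r + 146\right) 82 = \left(-44 + 146\right) 82 = 102 \cdot 82 = 8364$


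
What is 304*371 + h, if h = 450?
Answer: 113234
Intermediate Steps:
304*371 + h = 304*371 + 450 = 112784 + 450 = 113234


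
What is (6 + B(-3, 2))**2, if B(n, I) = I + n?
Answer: 25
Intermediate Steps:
(6 + B(-3, 2))**2 = (6 + (2 - 3))**2 = (6 - 1)**2 = 5**2 = 25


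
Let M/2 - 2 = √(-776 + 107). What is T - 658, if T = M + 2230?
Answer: 1576 + 2*I*√669 ≈ 1576.0 + 51.73*I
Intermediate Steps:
M = 4 + 2*I*√669 (M = 4 + 2*√(-776 + 107) = 4 + 2*√(-669) = 4 + 2*(I*√669) = 4 + 2*I*√669 ≈ 4.0 + 51.73*I)
T = 2234 + 2*I*√669 (T = (4 + 2*I*√669) + 2230 = 2234 + 2*I*√669 ≈ 2234.0 + 51.73*I)
T - 658 = (2234 + 2*I*√669) - 658 = 1576 + 2*I*√669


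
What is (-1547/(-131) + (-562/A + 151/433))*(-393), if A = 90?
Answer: -15094277/6495 ≈ -2324.0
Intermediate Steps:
(-1547/(-131) + (-562/A + 151/433))*(-393) = (-1547/(-131) + (-562/90 + 151/433))*(-393) = (-1547*(-1/131) + (-562*1/90 + 151*(1/433)))*(-393) = (1547/131 + (-281/45 + 151/433))*(-393) = (1547/131 - 114878/19485)*(-393) = (15094277/2552535)*(-393) = -15094277/6495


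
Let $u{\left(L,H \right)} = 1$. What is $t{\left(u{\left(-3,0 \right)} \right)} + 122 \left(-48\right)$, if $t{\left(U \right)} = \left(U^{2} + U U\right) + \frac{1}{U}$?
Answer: $-5853$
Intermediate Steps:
$t{\left(U \right)} = \frac{1}{U} + 2 U^{2}$ ($t{\left(U \right)} = \left(U^{2} + U^{2}\right) + \frac{1}{U} = 2 U^{2} + \frac{1}{U} = \frac{1}{U} + 2 U^{2}$)
$t{\left(u{\left(-3,0 \right)} \right)} + 122 \left(-48\right) = \frac{1 + 2 \cdot 1^{3}}{1} + 122 \left(-48\right) = 1 \left(1 + 2 \cdot 1\right) - 5856 = 1 \left(1 + 2\right) - 5856 = 1 \cdot 3 - 5856 = 3 - 5856 = -5853$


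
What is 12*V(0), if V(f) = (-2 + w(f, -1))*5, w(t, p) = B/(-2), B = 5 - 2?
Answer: -210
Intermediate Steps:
B = 3
w(t, p) = -3/2 (w(t, p) = 3/(-2) = 3*(-1/2) = -3/2)
V(f) = -35/2 (V(f) = (-2 - 3/2)*5 = -7/2*5 = -35/2)
12*V(0) = 12*(-35/2) = -210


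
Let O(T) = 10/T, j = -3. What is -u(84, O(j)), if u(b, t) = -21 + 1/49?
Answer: 1028/49 ≈ 20.980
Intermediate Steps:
u(b, t) = -1028/49 (u(b, t) = -21 + 1/49 = -1028/49)
-u(84, O(j)) = -1*(-1028/49) = 1028/49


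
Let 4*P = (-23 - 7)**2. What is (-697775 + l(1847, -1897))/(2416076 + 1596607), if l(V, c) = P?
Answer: -697550/4012683 ≈ -0.17384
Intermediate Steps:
P = 225 (P = (-23 - 7)**2/4 = (1/4)*(-30)**2 = (1/4)*900 = 225)
l(V, c) = 225
(-697775 + l(1847, -1897))/(2416076 + 1596607) = (-697775 + 225)/(2416076 + 1596607) = -697550/4012683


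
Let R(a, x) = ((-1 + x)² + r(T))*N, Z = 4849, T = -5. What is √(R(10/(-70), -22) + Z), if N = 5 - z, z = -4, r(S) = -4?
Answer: √9574 ≈ 97.847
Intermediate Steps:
N = 9 (N = 5 - 1*(-4) = 5 + 4 = 9)
R(a, x) = -36 + 9*(-1 + x)² (R(a, x) = ((-1 + x)² - 4)*9 = (-4 + (-1 + x)²)*9 = -36 + 9*(-1 + x)²)
√(R(10/(-70), -22) + Z) = √((-36 + 9*(-1 - 22)²) + 4849) = √((-36 + 9*(-23)²) + 4849) = √((-36 + 9*529) + 4849) = √((-36 + 4761) + 4849) = √(4725 + 4849) = √9574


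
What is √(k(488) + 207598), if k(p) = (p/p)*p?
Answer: √208086 ≈ 456.16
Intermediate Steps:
k(p) = p (k(p) = 1*p = p)
√(k(488) + 207598) = √(488 + 207598) = √208086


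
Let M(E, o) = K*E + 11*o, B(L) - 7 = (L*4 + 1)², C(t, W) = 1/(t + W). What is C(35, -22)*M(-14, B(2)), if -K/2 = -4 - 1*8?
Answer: 632/13 ≈ 48.615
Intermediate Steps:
K = 24 (K = -2*(-4 - 1*8) = -2*(-4 - 8) = -2*(-12) = 24)
C(t, W) = 1/(W + t)
B(L) = 7 + (1 + 4*L)² (B(L) = 7 + (L*4 + 1)² = 7 + (4*L + 1)² = 7 + (1 + 4*L)²)
M(E, o) = 11*o + 24*E (M(E, o) = 24*E + 11*o = 11*o + 24*E)
C(35, -22)*M(-14, B(2)) = (11*(7 + (1 + 4*2)²) + 24*(-14))/(-22 + 35) = (11*(7 + (1 + 8)²) - 336)/13 = (11*(7 + 9²) - 336)/13 = (11*(7 + 81) - 336)/13 = (11*88 - 336)/13 = (968 - 336)/13 = (1/13)*632 = 632/13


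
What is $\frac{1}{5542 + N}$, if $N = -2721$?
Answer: $\frac{1}{2821} \approx 0.00035448$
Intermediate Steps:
$\frac{1}{5542 + N} = \frac{1}{5542 - 2721} = \frac{1}{2821}$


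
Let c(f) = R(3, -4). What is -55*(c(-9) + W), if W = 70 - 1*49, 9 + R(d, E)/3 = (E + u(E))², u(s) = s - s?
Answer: -2310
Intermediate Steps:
u(s) = 0
R(d, E) = -27 + 3*E² (R(d, E) = -27 + 3*(E + 0)² = -27 + 3*E²)
c(f) = 21 (c(f) = -27 + 3*(-4)² = -27 + 3*16 = -27 + 48 = 21)
W = 21 (W = 70 - 49 = 21)
-55*(c(-9) + W) = -55*(21 + 21) = -55*42 = -2310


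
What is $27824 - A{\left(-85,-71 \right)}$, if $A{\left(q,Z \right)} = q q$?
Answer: $20599$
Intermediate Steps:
$A{\left(q,Z \right)} = q^{2}$
$27824 - A{\left(-85,-71 \right)} = 27824 - \left(-85\right)^{2} = 27824 - 7225 = 20599$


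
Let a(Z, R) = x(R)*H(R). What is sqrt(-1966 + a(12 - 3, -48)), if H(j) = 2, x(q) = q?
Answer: I*sqrt(2062) ≈ 45.409*I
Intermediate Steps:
a(Z, R) = 2*R (a(Z, R) = R*2 = 2*R)
sqrt(-1966 + a(12 - 3, -48)) = sqrt(-1966 + 2*(-48)) = sqrt(-1966 - 96) = sqrt(-2062) = I*sqrt(2062)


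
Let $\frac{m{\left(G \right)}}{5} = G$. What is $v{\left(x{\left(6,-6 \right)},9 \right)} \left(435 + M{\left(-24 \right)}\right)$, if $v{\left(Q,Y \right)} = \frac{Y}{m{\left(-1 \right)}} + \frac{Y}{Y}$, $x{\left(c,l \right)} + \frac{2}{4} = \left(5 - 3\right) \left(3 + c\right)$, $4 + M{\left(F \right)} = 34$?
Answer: $-372$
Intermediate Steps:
$M{\left(F \right)} = 30$ ($M{\left(F \right)} = -4 + 34 = 30$)
$x{\left(c,l \right)} = \frac{11}{2} + 2 c$ ($x{\left(c,l \right)} = - \frac{1}{2} + \left(5 - 3\right) \left(3 + c\right) = - \frac{1}{2} + 2 \left(3 + c\right) = - \frac{1}{2} + \left(6 + 2 c\right) = \frac{11}{2} + 2 c$)
$m{\left(G \right)} = 5 G$
$v{\left(Q,Y \right)} = 1 - \frac{Y}{5}$ ($v{\left(Q,Y \right)} = \frac{Y}{5 \left(-1\right)} + \frac{Y}{Y} = \frac{Y}{-5} + 1 = Y \left(- \frac{1}{5}\right) + 1 = - \frac{Y}{5} + 1 = 1 - \frac{Y}{5}$)
$v{\left(x{\left(6,-6 \right)},9 \right)} \left(435 + M{\left(-24 \right)}\right) = \left(1 - \frac{9}{5}\right) \left(435 + 30\right) = \left(1 - \frac{9}{5}\right) 465 = \left(- \frac{4}{5}\right) 465 = -372$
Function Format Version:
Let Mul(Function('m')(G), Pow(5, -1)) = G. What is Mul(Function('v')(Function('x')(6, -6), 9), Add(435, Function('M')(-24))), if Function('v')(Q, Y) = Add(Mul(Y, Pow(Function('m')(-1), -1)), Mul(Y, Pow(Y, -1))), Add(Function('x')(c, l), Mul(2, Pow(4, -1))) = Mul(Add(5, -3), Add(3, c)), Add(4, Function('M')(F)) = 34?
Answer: -372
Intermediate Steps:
Function('M')(F) = 30 (Function('M')(F) = Add(-4, 34) = 30)
Function('x')(c, l) = Add(Rational(11, 2), Mul(2, c)) (Function('x')(c, l) = Add(Rational(-1, 2), Mul(Add(5, -3), Add(3, c))) = Add(Rational(-1, 2), Mul(2, Add(3, c))) = Add(Rational(-1, 2), Add(6, Mul(2, c))) = Add(Rational(11, 2), Mul(2, c)))
Function('m')(G) = Mul(5, G)
Function('v')(Q, Y) = Add(1, Mul(Rational(-1, 5), Y)) (Function('v')(Q, Y) = Add(Mul(Y, Pow(Mul(5, -1), -1)), Mul(Y, Pow(Y, -1))) = Add(Mul(Y, Pow(-5, -1)), 1) = Add(Mul(Y, Rational(-1, 5)), 1) = Add(Mul(Rational(-1, 5), Y), 1) = Add(1, Mul(Rational(-1, 5), Y)))
Mul(Function('v')(Function('x')(6, -6), 9), Add(435, Function('M')(-24))) = Mul(Add(1, Mul(Rational(-1, 5), 9)), Add(435, 30)) = Mul(Add(1, Rational(-9, 5)), 465) = Mul(Rational(-4, 5), 465) = -372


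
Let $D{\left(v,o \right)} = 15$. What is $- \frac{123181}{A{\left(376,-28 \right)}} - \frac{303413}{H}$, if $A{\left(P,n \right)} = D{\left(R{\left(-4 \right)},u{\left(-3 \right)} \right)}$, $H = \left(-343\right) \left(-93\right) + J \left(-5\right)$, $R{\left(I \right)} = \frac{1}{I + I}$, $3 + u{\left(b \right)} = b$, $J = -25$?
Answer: $- \frac{3949299539}{480360} \approx -8221.5$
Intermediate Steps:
$u{\left(b \right)} = -3 + b$
$R{\left(I \right)} = \frac{1}{2 I}$
$H = 32024$ ($H = \left(-343\right) \left(-93\right) - -125 = 31899 + 125 = 32024$)
$A{\left(P,n \right)} = 15$
$- \frac{123181}{A{\left(376,-28 \right)}} - \frac{303413}{H} = - \frac{123181}{15} - \frac{303413}{32024} = - \frac{3949299539}{480360}$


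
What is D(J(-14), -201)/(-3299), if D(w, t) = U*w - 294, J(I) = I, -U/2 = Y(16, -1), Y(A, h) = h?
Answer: 322/3299 ≈ 0.097605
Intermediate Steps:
U = 2 (U = -2*(-1) = 2)
D(w, t) = -294 + 2*w (D(w, t) = 2*w - 294 = -294 + 2*w)
D(J(-14), -201)/(-3299) = (-294 + 2*(-14))/(-3299) = (-294 - 28)*(-1/3299) = -322*(-1/3299) = 322/3299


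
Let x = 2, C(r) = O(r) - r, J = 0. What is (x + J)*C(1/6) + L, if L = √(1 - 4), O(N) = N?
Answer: I*√3 ≈ 1.732*I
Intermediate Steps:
C(r) = 0 (C(r) = r - r = 0)
L = I*√3 (L = √(-3) = I*√3 ≈ 1.732*I)
(x + J)*C(1/6) + L = (2 + 0)*0 + I*√3 = 2*0 + I*√3 = 0 + I*√3 = I*√3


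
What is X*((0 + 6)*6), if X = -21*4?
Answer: -3024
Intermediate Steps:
X = -84
X*((0 + 6)*6) = -84*(0 + 6)*6 = -504*6 = -84*36 = -3024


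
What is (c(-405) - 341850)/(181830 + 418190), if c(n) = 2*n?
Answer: -17133/30001 ≈ -0.57108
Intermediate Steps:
(c(-405) - 341850)/(181830 + 418190) = (2*(-405) - 341850)/(181830 + 418190) = (-810 - 341850)/600020 = -342660*1/600020 = -17133/30001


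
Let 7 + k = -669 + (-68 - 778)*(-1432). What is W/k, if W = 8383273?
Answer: 8383273/1210796 ≈ 6.9238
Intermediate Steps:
k = 1210796 (k = -7 + (-669 + (-68 - 778)*(-1432)) = -7 + (-669 - 846*(-1432)) = -7 + (-669 + 1211472) = -7 + 1210803 = 1210796)
W/k = 8383273/1210796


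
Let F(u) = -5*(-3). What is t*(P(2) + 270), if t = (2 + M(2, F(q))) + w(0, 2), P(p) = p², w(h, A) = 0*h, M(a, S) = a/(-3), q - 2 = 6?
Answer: 1096/3 ≈ 365.33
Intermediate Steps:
q = 8 (q = 2 + 6 = 8)
F(u) = 15
M(a, S) = -a/3 (M(a, S) = a*(-⅓) = -a/3)
w(h, A) = 0
t = 4/3 (t = (2 - ⅓*2) + 0 = (2 - ⅔) + 0 = 4/3 + 0 = 4/3 ≈ 1.3333)
t*(P(2) + 270) = 4*(2² + 270)/3 = 4*(4 + 270)/3 = (4/3)*274 = 1096/3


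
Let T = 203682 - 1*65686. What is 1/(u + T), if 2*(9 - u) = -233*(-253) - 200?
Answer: 2/217261 ≈ 9.2055e-6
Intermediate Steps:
T = 137996 (T = 203682 - 65686 = 137996)
u = -58731/2 (u = 9 - (-233*(-253) - 200)/2 = 9 - (58949 - 200)/2 = 9 - ½*58749 = 9 - 58749/2 = -58731/2 ≈ -29366.)
1/(u + T) = 1/(-58731/2 + 137996) = 1/(217261/2) = 2/217261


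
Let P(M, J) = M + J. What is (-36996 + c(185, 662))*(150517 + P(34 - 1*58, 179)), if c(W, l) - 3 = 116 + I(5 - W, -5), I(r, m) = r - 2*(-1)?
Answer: -5583150960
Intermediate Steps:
I(r, m) = 2 + r (I(r, m) = r + 2 = 2 + r)
P(M, J) = J + M
c(W, l) = 126 - W (c(W, l) = 3 + (116 + (2 + (5 - W))) = 3 + (116 + (7 - W)) = 3 + (123 - W) = 126 - W)
(-36996 + c(185, 662))*(150517 + P(34 - 1*58, 179)) = (-36996 + (126 - 1*185))*(150517 + (179 + (34 - 1*58))) = (-36996 + (126 - 185))*(150517 + (179 + (34 - 58))) = (-36996 - 59)*(150517 + (179 - 24)) = -37055*(150517 + 155) = -37055*150672 = -5583150960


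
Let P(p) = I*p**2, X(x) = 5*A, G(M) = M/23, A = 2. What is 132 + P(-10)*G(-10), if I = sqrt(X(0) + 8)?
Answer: 132 - 3000*sqrt(2)/23 ≈ -52.463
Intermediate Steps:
G(M) = M/23 (G(M) = M*(1/23) = M/23)
X(x) = 10 (X(x) = 5*2 = 10)
I = 3*sqrt(2) (I = sqrt(10 + 8) = sqrt(18) = 3*sqrt(2) ≈ 4.2426)
P(p) = 3*sqrt(2)*p**2 (P(p) = (3*sqrt(2))*p**2 = 3*sqrt(2)*p**2)
132 + P(-10)*G(-10) = 132 + (3*sqrt(2)*(-10)**2)*((1/23)*(-10)) = 132 + (3*sqrt(2)*100)*(-10/23) = 132 + (300*sqrt(2))*(-10/23) = 132 - 3000*sqrt(2)/23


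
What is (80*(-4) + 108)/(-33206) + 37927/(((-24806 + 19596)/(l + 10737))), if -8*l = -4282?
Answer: -28392630412269/346006520 ≈ -82058.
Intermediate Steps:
l = 2141/4 (l = -⅛*(-4282) = 2141/4 ≈ 535.25)
(80*(-4) + 108)/(-33206) + 37927/(((-24806 + 19596)/(l + 10737))) = (80*(-4) + 108)/(-33206) + 37927/(((-24806 + 19596)/(2141/4 + 10737))) = (-320 + 108)*(-1/33206) + 37927/((-5210/45089/4)) = -212*(-1/33206) + 37927/((-5210*4/45089)) = 106/16603 + 37927/(-20840/45089) = 106/16603 + 37927*(-45089/20840) = 106/16603 - 1710090503/20840 = -28392630412269/346006520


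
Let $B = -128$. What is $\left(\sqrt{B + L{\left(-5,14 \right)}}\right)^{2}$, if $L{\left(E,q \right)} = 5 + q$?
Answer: $-109$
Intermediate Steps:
$\left(\sqrt{B + L{\left(-5,14 \right)}}\right)^{2} = \left(\sqrt{-128 + \left(5 + 14\right)}\right)^{2} = \left(\sqrt{-128 + 19}\right)^{2} = \left(\sqrt{-109}\right)^{2} = \left(i \sqrt{109}\right)^{2} = -109$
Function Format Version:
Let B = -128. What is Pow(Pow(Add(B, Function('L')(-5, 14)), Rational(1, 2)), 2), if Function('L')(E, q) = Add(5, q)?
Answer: -109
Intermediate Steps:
Pow(Pow(Add(B, Function('L')(-5, 14)), Rational(1, 2)), 2) = Pow(Pow(Add(-128, Add(5, 14)), Rational(1, 2)), 2) = Pow(Pow(Add(-128, 19), Rational(1, 2)), 2) = Pow(Pow(-109, Rational(1, 2)), 2) = Pow(Mul(I, Pow(109, Rational(1, 2))), 2) = -109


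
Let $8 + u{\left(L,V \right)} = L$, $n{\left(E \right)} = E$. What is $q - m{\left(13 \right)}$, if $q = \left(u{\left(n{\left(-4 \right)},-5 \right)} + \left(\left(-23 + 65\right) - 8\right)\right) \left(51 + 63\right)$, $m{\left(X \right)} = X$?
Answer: $2495$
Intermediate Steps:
$u{\left(L,V \right)} = -8 + L$
$q = 2508$ ($q = \left(\left(-8 - 4\right) + \left(\left(-23 + 65\right) - 8\right)\right) \left(51 + 63\right) = \left(-12 + \left(42 - 8\right)\right) 114 = \left(-12 + 34\right) 114 = 22 \cdot 114 = 2508$)
$q - m{\left(13 \right)} = 2508 - 13 = 2495$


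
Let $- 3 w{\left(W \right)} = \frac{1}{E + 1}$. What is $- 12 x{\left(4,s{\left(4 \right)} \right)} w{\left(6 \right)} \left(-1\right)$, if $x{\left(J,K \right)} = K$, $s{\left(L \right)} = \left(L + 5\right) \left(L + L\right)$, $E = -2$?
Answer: $288$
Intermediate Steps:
$w{\left(W \right)} = \frac{1}{3}$ ($w{\left(W \right)} = - \frac{1}{3 \left(-2 + 1\right)} = - \frac{1}{3 \left(-1\right)} = \left(- \frac{1}{3}\right) \left(-1\right) = \frac{1}{3}$)
$s{\left(L \right)} = 2 L \left(5 + L\right)$ ($s{\left(L \right)} = \left(5 + L\right) 2 L = 2 L \left(5 + L\right)$)
$- 12 x{\left(4,s{\left(4 \right)} \right)} w{\left(6 \right)} \left(-1\right) = - 12 \cdot 2 \cdot 4 \left(5 + 4\right) \frac{1}{3} \left(-1\right) = - 12 \cdot 2 \cdot 4 \cdot 9 \left(- \frac{1}{3}\right) = \left(-12\right) 72 \left(- \frac{1}{3}\right) = \left(-864\right) \left(- \frac{1}{3}\right) = 288$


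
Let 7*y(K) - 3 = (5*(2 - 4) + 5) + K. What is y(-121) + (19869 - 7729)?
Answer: 84857/7 ≈ 12122.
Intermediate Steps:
y(K) = -2/7 + K/7 (y(K) = 3/7 + ((5*(2 - 4) + 5) + K)/7 = 3/7 + ((5*(-2) + 5) + K)/7 = 3/7 + ((-10 + 5) + K)/7 = 3/7 + (-5 + K)/7 = 3/7 + (-5/7 + K/7) = -2/7 + K/7)
y(-121) + (19869 - 7729) = (-2/7 + (⅐)*(-121)) + (19869 - 7729) = (-2/7 - 121/7) + 12140 = -123/7 + 12140 = 84857/7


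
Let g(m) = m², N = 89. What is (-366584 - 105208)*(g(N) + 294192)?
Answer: -142534496496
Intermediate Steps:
(-366584 - 105208)*(g(N) + 294192) = (-366584 - 105208)*(89² + 294192) = -471792*(7921 + 294192) = -471792*302113 = -142534496496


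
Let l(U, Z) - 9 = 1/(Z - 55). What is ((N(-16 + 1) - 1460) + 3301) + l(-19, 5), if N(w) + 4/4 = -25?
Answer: 91199/50 ≈ 1824.0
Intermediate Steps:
N(w) = -26 (N(w) = -1 - 25 = -26)
l(U, Z) = 9 + 1/(-55 + Z) (l(U, Z) = 9 + 1/(Z - 55) = 9 + 1/(-55 + Z))
((N(-16 + 1) - 1460) + 3301) + l(-19, 5) = ((-26 - 1460) + 3301) + (-494 + 9*5)/(-55 + 5) = (-1486 + 3301) + (-494 + 45)/(-50) = 1815 - 1/50*(-449) = 1815 + 449/50 = 91199/50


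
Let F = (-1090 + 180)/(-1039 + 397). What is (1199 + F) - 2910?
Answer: -548776/321 ≈ -1709.6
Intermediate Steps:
F = 455/321 (F = -910/(-642) = -910*(-1/642) = 455/321 ≈ 1.4174)
(1199 + F) - 2910 = (1199 + 455/321) - 2910 = 385334/321 - 2910 = -548776/321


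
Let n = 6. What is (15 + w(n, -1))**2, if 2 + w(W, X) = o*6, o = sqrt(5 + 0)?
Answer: 349 + 156*sqrt(5) ≈ 697.83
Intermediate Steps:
o = sqrt(5) ≈ 2.2361
w(W, X) = -2 + 6*sqrt(5) (w(W, X) = -2 + sqrt(5)*6 = -2 + 6*sqrt(5))
(15 + w(n, -1))**2 = (15 + (-2 + 6*sqrt(5)))**2 = (13 + 6*sqrt(5))**2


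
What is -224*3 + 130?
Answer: -542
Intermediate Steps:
-224*3 + 130 = -28*24 + 130 = -672 + 130 = -542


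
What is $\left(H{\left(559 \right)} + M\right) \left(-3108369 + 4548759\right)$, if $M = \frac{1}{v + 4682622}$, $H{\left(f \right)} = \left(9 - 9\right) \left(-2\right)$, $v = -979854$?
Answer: $\frac{240065}{617128} \approx 0.389$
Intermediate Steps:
$H{\left(f \right)} = 0$ ($H{\left(f \right)} = 0 \left(-2\right) = 0$)
$M = \frac{1}{3702768}$ ($M = \frac{1}{-979854 + 4682622} = \frac{1}{3702768} \approx 2.7007 \cdot 10^{-7}$)
$\left(H{\left(559 \right)} + M\right) \left(-3108369 + 4548759\right) = \left(0 + \frac{1}{3702768}\right) \left(-3108369 + 4548759\right) = \frac{1}{3702768} \cdot 1440390 = \frac{240065}{617128}$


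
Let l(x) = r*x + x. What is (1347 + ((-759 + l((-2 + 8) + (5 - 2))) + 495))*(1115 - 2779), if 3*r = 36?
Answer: -1996800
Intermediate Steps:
r = 12 (r = (⅓)*36 = 12)
l(x) = 13*x (l(x) = 12*x + x = 13*x)
(1347 + ((-759 + l((-2 + 8) + (5 - 2))) + 495))*(1115 - 2779) = (1347 + ((-759 + 13*((-2 + 8) + (5 - 2))) + 495))*(1115 - 2779) = (1347 + ((-759 + 13*(6 + 3)) + 495))*(-1664) = (1347 + ((-759 + 13*9) + 495))*(-1664) = (1347 + ((-759 + 117) + 495))*(-1664) = (1347 + (-642 + 495))*(-1664) = (1347 - 147)*(-1664) = 1200*(-1664) = -1996800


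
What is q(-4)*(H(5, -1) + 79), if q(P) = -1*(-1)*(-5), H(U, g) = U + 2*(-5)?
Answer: -370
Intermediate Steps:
H(U, g) = -10 + U (H(U, g) = U - 10 = -10 + U)
q(P) = -5 (q(P) = 1*(-5) = -5)
q(-4)*(H(5, -1) + 79) = -5*((-10 + 5) + 79) = -5*(-5 + 79) = -5*74 = -370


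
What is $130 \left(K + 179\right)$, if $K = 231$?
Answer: $53300$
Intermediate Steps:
$130 \left(K + 179\right) = 130 \left(231 + 179\right) = 130 \cdot 410 = 53300$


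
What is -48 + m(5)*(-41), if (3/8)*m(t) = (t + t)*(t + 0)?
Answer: -16544/3 ≈ -5514.7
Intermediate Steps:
m(t) = 16*t²/3 (m(t) = 8*((t + t)*(t + 0))/3 = 8*((2*t)*t)/3 = 8*(2*t²)/3 = 16*t²/3)
-48 + m(5)*(-41) = -48 + ((16/3)*5²)*(-41) = -48 + ((16/3)*25)*(-41) = -48 + (400/3)*(-41) = -48 - 16400/3 = -16544/3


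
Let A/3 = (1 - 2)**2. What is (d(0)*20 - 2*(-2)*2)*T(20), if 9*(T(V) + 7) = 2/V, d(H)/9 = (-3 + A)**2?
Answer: -2516/45 ≈ -55.911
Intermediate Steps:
A = 3 (A = 3*(1 - 2)**2 = 3*(-1)**2 = 3*1 = 3)
d(H) = 0 (d(H) = 9*(-3 + 3)**2 = 9*0**2 = 9*0 = 0)
T(V) = -7 + 2/(9*V) (T(V) = -7 + (2/V)/9 = -7 + 2/(9*V))
(d(0)*20 - 2*(-2)*2)*T(20) = (0*20 - 2*(-2)*2)*(-7 + (2/9)/20) = (0 + 4*2)*(-7 + (2/9)*(1/20)) = (0 + 8)*(-7 + 1/90) = 8*(-629/90) = -2516/45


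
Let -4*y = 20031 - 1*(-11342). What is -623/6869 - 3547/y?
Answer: 77911993/215501137 ≈ 0.36154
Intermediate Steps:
y = -31373/4 (y = -(20031 - 1*(-11342))/4 = -(20031 + 11342)/4 = -¼*31373 = -31373/4 ≈ -7843.3)
-623/6869 - 3547/y = -623/6869 - 3547/(-31373/4) = -623*1/6869 - 3547*(-4/31373) = -623/6869 + 14188/31373 = 77911993/215501137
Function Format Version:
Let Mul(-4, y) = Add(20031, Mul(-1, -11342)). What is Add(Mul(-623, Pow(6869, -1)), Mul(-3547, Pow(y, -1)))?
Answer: Rational(77911993, 215501137) ≈ 0.36154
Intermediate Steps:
y = Rational(-31373, 4) (y = Mul(Rational(-1, 4), Add(20031, Mul(-1, -11342))) = Mul(Rational(-1, 4), Add(20031, 11342)) = Mul(Rational(-1, 4), 31373) = Rational(-31373, 4) ≈ -7843.3)
Add(Mul(-623, Pow(6869, -1)), Mul(-3547, Pow(y, -1))) = Add(Mul(-623, Pow(6869, -1)), Mul(-3547, Pow(Rational(-31373, 4), -1))) = Add(Mul(-623, Rational(1, 6869)), Mul(-3547, Rational(-4, 31373))) = Add(Rational(-623, 6869), Rational(14188, 31373)) = Rational(77911993, 215501137)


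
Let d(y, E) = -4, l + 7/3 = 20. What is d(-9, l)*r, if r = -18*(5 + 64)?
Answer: 4968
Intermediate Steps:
r = -1242 (r = -18*69 = -1242)
l = 53/3 (l = -7/3 + 20 = 53/3 ≈ 17.667)
d(-9, l)*r = -4*(-1242) = 4968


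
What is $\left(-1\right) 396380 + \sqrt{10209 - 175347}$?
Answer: $-396380 + i \sqrt{165138} \approx -3.9638 \cdot 10^{5} + 406.37 i$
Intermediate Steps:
$\left(-1\right) 396380 + \sqrt{10209 - 175347} = -396380 + \sqrt{-165138} = -396380 + i \sqrt{165138}$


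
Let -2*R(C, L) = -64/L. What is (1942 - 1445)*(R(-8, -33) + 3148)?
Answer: 51614444/33 ≈ 1.5641e+6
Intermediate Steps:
R(C, L) = 32/L (R(C, L) = -(-32)/L = 32/L)
(1942 - 1445)*(R(-8, -33) + 3148) = (1942 - 1445)*(32/(-33) + 3148) = 497*(32*(-1/33) + 3148) = 497*(-32/33 + 3148) = 497*(103852/33) = 51614444/33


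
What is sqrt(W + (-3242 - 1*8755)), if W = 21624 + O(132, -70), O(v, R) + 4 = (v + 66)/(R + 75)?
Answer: sqrt(241565)/5 ≈ 98.299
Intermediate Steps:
O(v, R) = -4 + (66 + v)/(75 + R) (O(v, R) = -4 + (v + 66)/(R + 75) = -4 + (66 + v)/(75 + R))
W = 108298/5 (W = 21624 + (-234 + 132 - 4*(-70))/(75 - 70) = 21624 + (-234 + 132 + 280)/5 = 21624 + (1/5)*178 = 21624 + 178/5 = 108298/5 ≈ 21660.)
sqrt(W + (-3242 - 1*8755)) = sqrt(108298/5 + (-3242 - 1*8755)) = sqrt(108298/5 + (-3242 - 8755)) = sqrt(108298/5 - 11997) = sqrt(48313/5) = sqrt(241565)/5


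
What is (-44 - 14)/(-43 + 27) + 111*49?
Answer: 43541/8 ≈ 5442.6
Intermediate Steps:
(-44 - 14)/(-43 + 27) + 111*49 = -58/(-16) + 5439 = -58*(-1/16) + 5439 = 29/8 + 5439 = 43541/8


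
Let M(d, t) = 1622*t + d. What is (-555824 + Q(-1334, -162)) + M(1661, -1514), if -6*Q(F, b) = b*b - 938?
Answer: -9042266/3 ≈ -3.0141e+6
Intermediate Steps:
Q(F, b) = 469/3 - b**2/6 (Q(F, b) = -(b*b - 938)/6 = -(b**2 - 938)/6 = -(-938 + b**2)/6 = 469/3 - b**2/6)
M(d, t) = d + 1622*t
(-555824 + Q(-1334, -162)) + M(1661, -1514) = (-555824 + (469/3 - 1/6*(-162)**2)) + (1661 + 1622*(-1514)) = (-555824 + (469/3 - 1/6*26244)) + (1661 - 2455708) = (-555824 + (469/3 - 4374)) - 2454047 = (-555824 - 12653/3) - 2454047 = -1680125/3 - 2454047 = -9042266/3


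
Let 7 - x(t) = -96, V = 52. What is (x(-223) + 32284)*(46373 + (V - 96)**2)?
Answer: 1564583583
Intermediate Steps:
x(t) = 103 (x(t) = 7 - 1*(-96) = 7 + 96 = 103)
(x(-223) + 32284)*(46373 + (V - 96)**2) = (103 + 32284)*(46373 + (52 - 96)**2) = 32387*(46373 + (-44)**2) = 32387*(46373 + 1936) = 32387*48309 = 1564583583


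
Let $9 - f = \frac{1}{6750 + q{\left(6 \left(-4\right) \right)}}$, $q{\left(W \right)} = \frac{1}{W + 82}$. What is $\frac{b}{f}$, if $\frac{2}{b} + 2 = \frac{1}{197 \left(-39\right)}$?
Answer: $- \frac{546891306}{4922261047} \approx -0.11111$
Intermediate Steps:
$q{\left(W \right)} = \frac{1}{82 + W}$
$b = - \frac{15366}{15367}$ ($b = \frac{2}{-2 + \frac{1}{197 \left(-39\right)}} = \frac{2}{-2 + \frac{1}{-7683}} = \frac{2}{-2 - \frac{1}{7683}} = \frac{2}{- \frac{15367}{7683}} = 2 \left(- \frac{7683}{15367}\right) = - \frac{15366}{15367} \approx -0.99994$)
$f = \frac{3523451}{391501}$ ($f = 9 - \frac{1}{6750 + \frac{1}{82 + 6 \left(-4\right)}} = 9 - \frac{1}{6750 + \frac{1}{82 - 24}} = 9 - \frac{1}{6750 + \frac{1}{58}} = 9 - \frac{1}{\frac{391501}{58}} = 9 - \frac{58}{391501} = \frac{3523451}{391501} \approx 8.9998$)
$\frac{b}{f} = - \frac{15366}{15367 \cdot \frac{3523451}{391501}} = \left(- \frac{15366}{15367}\right) \frac{391501}{3523451} = - \frac{546891306}{4922261047}$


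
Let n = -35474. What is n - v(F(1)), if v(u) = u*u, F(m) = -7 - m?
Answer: -35538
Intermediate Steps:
v(u) = u²
n - v(F(1)) = -35474 - (-7 - 1*1)² = -35474 - (-7 - 1)² = -35474 - 1*(-8)² = -35474 - 1*64 = -35474 - 64 = -35538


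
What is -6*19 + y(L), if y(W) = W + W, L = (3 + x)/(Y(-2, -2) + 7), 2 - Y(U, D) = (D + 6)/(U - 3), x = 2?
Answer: -5536/49 ≈ -112.98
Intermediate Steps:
Y(U, D) = 2 - (6 + D)/(-3 + U) (Y(U, D) = 2 - (D + 6)/(U - 3) = 2 - (6 + D)/(-3 + U))
L = 25/49 (L = (3 + 2)/((-12 - 1*(-2) + 2*(-2))/(-3 - 2) + 7) = 5/((-12 + 2 - 4)/(-5) + 7) = 5/(-1/5*(-14) + 7) = 5/(14/5 + 7) = 5/(49/5) = 5*(5/49) = 25/49 ≈ 0.51020)
y(W) = 2*W
-6*19 + y(L) = -6*19 + 2*(25/49) = -114 + 50/49 = -5536/49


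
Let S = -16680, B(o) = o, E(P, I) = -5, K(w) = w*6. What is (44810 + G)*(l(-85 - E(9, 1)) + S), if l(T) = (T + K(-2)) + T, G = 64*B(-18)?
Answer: -735724616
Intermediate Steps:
K(w) = 6*w
G = -1152 (G = 64*(-18) = -1152)
l(T) = -12 + 2*T (l(T) = (T + 6*(-2)) + T = (T - 12) + T = (-12 + T) + T = -12 + 2*T)
(44810 + G)*(l(-85 - E(9, 1)) + S) = (44810 - 1152)*((-12 + 2*(-85 - 1*(-5))) - 16680) = 43658*((-12 + 2*(-85 + 5)) - 16680) = 43658*((-12 + 2*(-80)) - 16680) = 43658*((-12 - 160) - 16680) = 43658*(-172 - 16680) = 43658*(-16852) = -735724616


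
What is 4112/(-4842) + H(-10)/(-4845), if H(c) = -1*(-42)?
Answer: -3354334/3909915 ≈ -0.85790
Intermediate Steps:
H(c) = 42
4112/(-4842) + H(-10)/(-4845) = 4112/(-4842) + 42/(-4845) = 4112*(-1/4842) + 42*(-1/4845) = -2056/2421 - 14/1615 = -3354334/3909915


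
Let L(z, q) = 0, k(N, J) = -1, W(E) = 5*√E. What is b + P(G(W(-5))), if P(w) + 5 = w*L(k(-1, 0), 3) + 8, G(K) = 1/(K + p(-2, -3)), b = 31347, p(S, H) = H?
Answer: 31350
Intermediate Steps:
G(K) = 1/(-3 + K) (G(K) = 1/(K - 3) = 1/(-3 + K))
P(w) = 3 (P(w) = -5 + (w*0 + 8) = -5 + (0 + 8) = -5 + 8 = 3)
b + P(G(W(-5))) = 31347 + 3 = 31350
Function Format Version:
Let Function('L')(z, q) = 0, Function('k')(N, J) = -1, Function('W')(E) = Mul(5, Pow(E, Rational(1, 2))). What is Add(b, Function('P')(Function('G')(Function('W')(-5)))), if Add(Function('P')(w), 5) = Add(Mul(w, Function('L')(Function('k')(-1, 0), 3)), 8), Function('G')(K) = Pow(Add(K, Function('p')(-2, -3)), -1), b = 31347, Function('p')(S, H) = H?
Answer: 31350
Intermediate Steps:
Function('G')(K) = Pow(Add(-3, K), -1) (Function('G')(K) = Pow(Add(K, -3), -1) = Pow(Add(-3, K), -1))
Function('P')(w) = 3 (Function('P')(w) = Add(-5, Add(Mul(w, 0), 8)) = Add(-5, Add(0, 8)) = Add(-5, 8) = 3)
Add(b, Function('P')(Function('G')(Function('W')(-5)))) = Add(31347, 3) = 31350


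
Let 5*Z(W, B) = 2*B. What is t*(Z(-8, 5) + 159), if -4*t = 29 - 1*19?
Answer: -805/2 ≈ -402.50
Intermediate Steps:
Z(W, B) = 2*B/5 (Z(W, B) = (2*B)/5 = 2*B/5)
t = -5/2 (t = -(29 - 1*19)/4 = -(29 - 19)/4 = -¼*10 = -5/2 ≈ -2.5000)
t*(Z(-8, 5) + 159) = -5*((⅖)*5 + 159)/2 = -5*(2 + 159)/2 = -5/2*161 = -805/2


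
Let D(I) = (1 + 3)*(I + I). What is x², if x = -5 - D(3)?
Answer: 841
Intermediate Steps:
D(I) = 8*I (D(I) = 4*(2*I) = 8*I)
x = -29 (x = -5 - 8*3 = -5 - 1*24 = -5 - 24 = -29)
x² = (-29)² = 841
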